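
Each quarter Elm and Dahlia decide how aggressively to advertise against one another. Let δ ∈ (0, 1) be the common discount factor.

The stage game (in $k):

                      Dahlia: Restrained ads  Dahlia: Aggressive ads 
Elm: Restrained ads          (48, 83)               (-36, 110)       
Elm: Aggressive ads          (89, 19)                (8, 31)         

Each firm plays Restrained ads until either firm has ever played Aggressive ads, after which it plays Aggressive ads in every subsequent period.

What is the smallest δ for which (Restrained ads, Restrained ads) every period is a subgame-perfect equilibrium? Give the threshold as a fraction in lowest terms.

41/81

For Elm: deviation gain 89−48 = 41, per-period punishment loss 48−8 = 40. IC gives δ ≥ 41/81.
For Dahlia: gain 27, loss 52 per period, so δ ≥ 27/79.
The tighter constraint is Elm's, so cooperation needs δ ≥ 41/81.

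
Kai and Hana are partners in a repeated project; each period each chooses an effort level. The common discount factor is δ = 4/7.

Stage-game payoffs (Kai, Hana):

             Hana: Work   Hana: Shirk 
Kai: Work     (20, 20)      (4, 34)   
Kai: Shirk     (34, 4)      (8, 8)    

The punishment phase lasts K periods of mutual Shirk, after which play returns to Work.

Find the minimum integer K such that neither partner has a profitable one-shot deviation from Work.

No profitable deviation requires (20−8)(δ+…+δ^K) ≥ 34−20, i.e. δ+…+δ^K ≥ 7/6 ≈ 1.1667.
With δ = 4/7, the partial sums are K=1: 0.5714, K=2: 0.8980, K=3: 1.0845, K=4: 1.1912.
K = 4 is the first length at which the sum reaches 1.1667.

4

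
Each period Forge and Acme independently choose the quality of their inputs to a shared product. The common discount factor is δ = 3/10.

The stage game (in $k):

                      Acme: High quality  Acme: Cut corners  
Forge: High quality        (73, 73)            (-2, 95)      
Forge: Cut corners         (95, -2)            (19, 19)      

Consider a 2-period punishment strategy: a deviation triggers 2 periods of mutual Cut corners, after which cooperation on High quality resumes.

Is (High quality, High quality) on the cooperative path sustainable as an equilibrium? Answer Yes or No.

A one-shot deviation gives 95 now, then 19 for 2 periods, then back to 73.
Gain from deviating: (95−73) today; loss: (73−19) in each of the next 2 periods.
No-deviation condition: (73−19)(δ+…+δ^2) ≥ 95−73, i.e. δ+…+δ^2 ≥ 11/27.
At δ = 3/10: δ+…+δ^2 = 0.3900 < 0.4074.
So cooperation is not sustainable.

No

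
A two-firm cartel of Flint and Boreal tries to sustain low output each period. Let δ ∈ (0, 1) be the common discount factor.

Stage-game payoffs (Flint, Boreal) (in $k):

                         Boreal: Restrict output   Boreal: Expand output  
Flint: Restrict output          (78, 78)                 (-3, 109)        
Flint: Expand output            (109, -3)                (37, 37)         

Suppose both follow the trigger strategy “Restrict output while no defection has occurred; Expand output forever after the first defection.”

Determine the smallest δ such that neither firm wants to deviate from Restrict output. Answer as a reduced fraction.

Under grim trigger the critical discount factor is (T−C)/(T−P) with T = 109, C = 78, P = 37.
δ* = (109−78)/(109−37) = 31/72.

31/72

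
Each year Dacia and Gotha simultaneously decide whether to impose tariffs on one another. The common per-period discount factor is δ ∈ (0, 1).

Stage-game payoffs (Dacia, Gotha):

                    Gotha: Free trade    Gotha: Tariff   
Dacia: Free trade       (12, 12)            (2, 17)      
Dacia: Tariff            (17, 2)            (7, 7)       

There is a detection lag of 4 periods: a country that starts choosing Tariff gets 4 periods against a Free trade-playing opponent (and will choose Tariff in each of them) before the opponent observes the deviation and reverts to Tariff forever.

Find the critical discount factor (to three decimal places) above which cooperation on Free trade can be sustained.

Deviating for the 4 undetected periods gains 17−12 = 5 per period over cooperation, then loses 12−7 = 5 per period forever once punishment starts.
Gain: 5(1 + δ + … + δ^3); loss: 5·δ^4/(1−δ).
No profitable deviation ⇔ 5(1−δ^4) ≤ 5·δ^4, i.e. δ^4 ≥ 5/(5+5) = 1/2.
Hence δ ≥ (1/2)^(1/4) ≈ 0.841.

0.841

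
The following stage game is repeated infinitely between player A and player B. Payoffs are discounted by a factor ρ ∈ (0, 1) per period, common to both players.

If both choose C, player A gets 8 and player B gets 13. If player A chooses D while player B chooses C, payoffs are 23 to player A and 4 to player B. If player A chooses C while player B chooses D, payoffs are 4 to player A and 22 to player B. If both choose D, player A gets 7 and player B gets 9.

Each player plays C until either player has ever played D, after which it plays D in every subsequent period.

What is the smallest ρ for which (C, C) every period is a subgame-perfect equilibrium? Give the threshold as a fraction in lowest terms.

15/16

For player A: deviation gain 23−8 = 15, per-period punishment loss 8−7 = 1. IC gives ρ ≥ 15/16.
For player B: gain 9, loss 4 per period, so ρ ≥ 9/13.
The tighter constraint is player A's, so cooperation needs ρ ≥ 15/16.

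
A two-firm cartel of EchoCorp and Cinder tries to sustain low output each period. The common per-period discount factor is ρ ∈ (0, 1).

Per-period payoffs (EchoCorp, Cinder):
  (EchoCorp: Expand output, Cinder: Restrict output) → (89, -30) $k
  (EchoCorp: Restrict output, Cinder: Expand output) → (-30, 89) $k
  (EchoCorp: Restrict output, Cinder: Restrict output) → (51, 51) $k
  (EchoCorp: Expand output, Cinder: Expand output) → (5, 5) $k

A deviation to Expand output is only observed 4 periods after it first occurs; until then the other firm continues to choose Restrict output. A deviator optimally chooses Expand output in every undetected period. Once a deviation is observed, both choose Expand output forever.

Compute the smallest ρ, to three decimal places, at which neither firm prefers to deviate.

The best deviation is to choose Expand output for all 4 undetected periods, earning 89 each, then 5 forever once detected.
Deviation value: 89(1−ρ^4)/(1−ρ) + 5ρ^4/(1−ρ); cooperation value: 51/(1−ρ).
IC: 51 ≥ 89(1−ρ^4) + 5ρ^4 = 89 − 84ρ^4.
So ρ^4 ≥ 38/84 = 19/42, giving ρ ≥ (19/42)^(1/4) ≈ 0.820.

0.820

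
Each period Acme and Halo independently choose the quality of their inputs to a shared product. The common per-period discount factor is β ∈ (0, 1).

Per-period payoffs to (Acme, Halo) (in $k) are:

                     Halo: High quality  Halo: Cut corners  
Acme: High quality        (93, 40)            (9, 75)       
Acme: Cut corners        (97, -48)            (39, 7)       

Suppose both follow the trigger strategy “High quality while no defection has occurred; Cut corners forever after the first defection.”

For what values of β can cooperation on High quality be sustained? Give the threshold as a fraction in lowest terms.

Acme's threshold: (97−93)/(97−39) = 2/29.
Halo's threshold: (75−40)/(75−7) = 35/68.
2/29 < 35/68, so Halo binds and β* = 35/68.

35/68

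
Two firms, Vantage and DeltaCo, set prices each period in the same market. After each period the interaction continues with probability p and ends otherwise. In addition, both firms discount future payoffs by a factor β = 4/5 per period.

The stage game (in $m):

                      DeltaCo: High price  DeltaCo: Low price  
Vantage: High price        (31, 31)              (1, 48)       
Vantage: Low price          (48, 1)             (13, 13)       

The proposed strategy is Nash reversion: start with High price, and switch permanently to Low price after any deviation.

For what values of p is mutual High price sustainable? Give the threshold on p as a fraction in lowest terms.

17/28

With continuation probability p and discount β, the effective per-period discount factor is βp.
Grim-trigger IC: βp ≥ (48−31)/(48−13) = 17/35.
So p ≥ (17/35)/(4/5) = 17/28.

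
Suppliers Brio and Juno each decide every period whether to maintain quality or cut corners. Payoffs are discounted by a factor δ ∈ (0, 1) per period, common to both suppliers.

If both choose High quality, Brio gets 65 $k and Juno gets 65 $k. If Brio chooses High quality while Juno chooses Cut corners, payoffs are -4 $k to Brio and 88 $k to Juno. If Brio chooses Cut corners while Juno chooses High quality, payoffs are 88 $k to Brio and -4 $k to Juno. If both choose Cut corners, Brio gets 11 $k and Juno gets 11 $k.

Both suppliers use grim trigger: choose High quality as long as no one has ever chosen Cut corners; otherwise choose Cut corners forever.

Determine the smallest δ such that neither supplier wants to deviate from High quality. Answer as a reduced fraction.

Under grim trigger the critical discount factor is (T−C)/(T−P) with T = 88, C = 65, P = 11.
δ* = (88−65)/(88−11) = 23/77.

23/77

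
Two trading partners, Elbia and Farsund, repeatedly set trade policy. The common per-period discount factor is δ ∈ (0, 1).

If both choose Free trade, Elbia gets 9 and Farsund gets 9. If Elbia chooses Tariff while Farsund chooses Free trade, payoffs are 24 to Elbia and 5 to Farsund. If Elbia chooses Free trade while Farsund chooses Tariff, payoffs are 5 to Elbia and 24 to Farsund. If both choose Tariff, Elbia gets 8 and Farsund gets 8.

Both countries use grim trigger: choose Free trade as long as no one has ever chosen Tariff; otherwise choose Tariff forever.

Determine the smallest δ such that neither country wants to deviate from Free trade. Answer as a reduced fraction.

9/(1−δ) ≥ 24 + 8δ/(1−δ)
9 ≥ 24 − 16δ
δ ≥ 15/16.

15/16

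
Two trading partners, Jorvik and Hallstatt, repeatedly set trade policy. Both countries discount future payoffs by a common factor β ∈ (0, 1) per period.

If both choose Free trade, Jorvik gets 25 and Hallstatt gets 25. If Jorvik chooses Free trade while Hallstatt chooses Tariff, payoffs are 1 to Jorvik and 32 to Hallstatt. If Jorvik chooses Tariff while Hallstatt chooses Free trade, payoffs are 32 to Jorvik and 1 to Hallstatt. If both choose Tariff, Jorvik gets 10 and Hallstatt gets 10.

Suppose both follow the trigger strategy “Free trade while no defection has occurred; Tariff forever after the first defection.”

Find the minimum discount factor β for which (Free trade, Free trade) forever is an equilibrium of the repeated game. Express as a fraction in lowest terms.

7/22

Cooperation forever yields 25 each period: 25/(1−β).
Deviating yields 32 once, then 10 forever: 32 + 10β/(1−β).
No profitable deviation requires 25/(1−β) ≥ 32 + 10β/(1−β).
Multiplying by (1−β): 25 ≥ 32(1−β) + 10β = 32 − 22β.
So 22β ≥ 7, i.e. β ≥ 7/22.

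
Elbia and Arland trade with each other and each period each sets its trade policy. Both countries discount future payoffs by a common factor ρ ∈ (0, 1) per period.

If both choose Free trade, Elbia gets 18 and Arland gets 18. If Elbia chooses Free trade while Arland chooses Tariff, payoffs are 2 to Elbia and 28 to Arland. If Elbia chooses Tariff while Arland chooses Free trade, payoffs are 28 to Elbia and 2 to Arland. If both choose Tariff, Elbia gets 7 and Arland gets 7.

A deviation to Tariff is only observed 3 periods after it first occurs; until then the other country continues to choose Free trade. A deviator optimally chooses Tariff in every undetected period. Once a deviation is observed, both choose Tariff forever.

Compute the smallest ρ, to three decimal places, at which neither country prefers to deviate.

0.781

Deviating for the 3 undetected periods gains 28−18 = 10 per period over cooperation, then loses 18−7 = 11 per period forever once punishment starts.
Gain: 10(1 + ρ + … + ρ^2); loss: 11·ρ^3/(1−ρ).
No profitable deviation ⇔ 10(1−ρ^3) ≤ 11·ρ^3, i.e. ρ^3 ≥ 10/(10+11) = 10/21.
Hence ρ ≥ (10/21)^(1/3) ≈ 0.781.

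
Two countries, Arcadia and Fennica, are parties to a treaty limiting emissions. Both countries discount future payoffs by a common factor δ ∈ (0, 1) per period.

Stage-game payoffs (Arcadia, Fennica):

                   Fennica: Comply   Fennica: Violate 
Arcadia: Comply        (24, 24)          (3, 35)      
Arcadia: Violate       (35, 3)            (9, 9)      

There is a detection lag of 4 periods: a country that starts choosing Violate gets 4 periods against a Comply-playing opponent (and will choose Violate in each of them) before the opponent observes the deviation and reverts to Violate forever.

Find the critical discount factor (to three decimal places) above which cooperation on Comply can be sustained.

0.807

A deviator earns 35 for 4 periods, then 9 forever; cooperating earns 24 forever. Multiplying the IC by (1−δ):
24 ≥ 35(1−δ^4) + 9δ^4, so 26·δ^4 ≥ 11 and δ^4 ≥ 11/26.
δ ≥ (11/26)^(1/4) ≈ 0.807.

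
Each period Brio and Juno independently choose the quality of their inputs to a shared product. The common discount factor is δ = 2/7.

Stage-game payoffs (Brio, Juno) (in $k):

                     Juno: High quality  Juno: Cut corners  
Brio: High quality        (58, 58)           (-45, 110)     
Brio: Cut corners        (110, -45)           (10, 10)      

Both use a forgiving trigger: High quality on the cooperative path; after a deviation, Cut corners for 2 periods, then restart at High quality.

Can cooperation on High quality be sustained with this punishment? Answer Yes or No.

No

A one-shot deviation gives 110 now, then 10 for 2 periods, then back to 58.
Gain from deviating: (110−58) today; loss: (58−10) in each of the next 2 periods.
No-deviation condition: (58−10)(δ+…+δ^2) ≥ 110−58, i.e. δ+…+δ^2 ≥ 13/12.
At δ = 2/7: δ+…+δ^2 = 0.3673 < 1.0833.
So cooperation is not sustainable.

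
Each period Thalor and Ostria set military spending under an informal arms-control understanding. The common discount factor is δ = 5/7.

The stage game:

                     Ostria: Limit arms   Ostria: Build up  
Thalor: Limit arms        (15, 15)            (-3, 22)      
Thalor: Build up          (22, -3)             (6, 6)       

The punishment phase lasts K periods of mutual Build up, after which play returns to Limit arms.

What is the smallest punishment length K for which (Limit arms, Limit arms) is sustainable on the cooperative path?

2

No profitable deviation requires (15−6)(δ+…+δ^K) ≥ 22−15, i.e. δ+…+δ^K ≥ 7/9 ≈ 0.7778.
With δ = 5/7, the partial sums are K=1: 0.7143, K=2: 1.2245.
K = 2 is the first length at which the sum reaches 0.7778.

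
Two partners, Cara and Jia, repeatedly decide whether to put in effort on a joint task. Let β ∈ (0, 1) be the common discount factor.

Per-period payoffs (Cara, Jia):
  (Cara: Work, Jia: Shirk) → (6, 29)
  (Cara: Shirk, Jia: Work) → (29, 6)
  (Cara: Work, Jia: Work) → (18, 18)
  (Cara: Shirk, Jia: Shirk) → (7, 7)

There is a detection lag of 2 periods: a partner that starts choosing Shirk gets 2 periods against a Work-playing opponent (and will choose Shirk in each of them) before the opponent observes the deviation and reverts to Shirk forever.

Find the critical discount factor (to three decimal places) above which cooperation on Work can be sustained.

0.707

The best deviation is to choose Shirk for all 2 undetected periods, earning 29 each, then 7 forever once detected.
Deviation value: 29(1−β^2)/(1−β) + 7β^2/(1−β); cooperation value: 18/(1−β).
IC: 18 ≥ 29(1−β^2) + 7β^2 = 29 − 22β^2.
So β^2 ≥ 11/22 = 1/2, giving β ≥ (1/2)^(1/2) ≈ 0.707.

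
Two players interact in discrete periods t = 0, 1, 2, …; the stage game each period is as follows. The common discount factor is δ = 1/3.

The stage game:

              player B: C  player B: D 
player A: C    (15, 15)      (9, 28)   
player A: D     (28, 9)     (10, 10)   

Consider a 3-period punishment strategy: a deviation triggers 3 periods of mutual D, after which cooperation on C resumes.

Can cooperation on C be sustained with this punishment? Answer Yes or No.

No

IC: δ+…+δ^3 ≥ (28−15)/(15−10) = 13/5.
At δ = 1/3: partial sum = 0.4815 < 2.6000. Cooperation not sustainable.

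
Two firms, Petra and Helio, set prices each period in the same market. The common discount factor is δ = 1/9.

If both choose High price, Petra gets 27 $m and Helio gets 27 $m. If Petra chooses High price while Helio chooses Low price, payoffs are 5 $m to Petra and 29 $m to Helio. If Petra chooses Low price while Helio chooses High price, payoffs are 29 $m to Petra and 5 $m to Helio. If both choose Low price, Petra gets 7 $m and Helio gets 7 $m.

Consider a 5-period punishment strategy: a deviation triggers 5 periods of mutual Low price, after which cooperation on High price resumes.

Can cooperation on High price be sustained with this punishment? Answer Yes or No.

Yes

IC: δ+…+δ^5 ≥ (29−27)/(27−7) = 1/10.
At δ = 1/9: partial sum = 0.1250 ≥ 0.1000. Cooperation sustainable.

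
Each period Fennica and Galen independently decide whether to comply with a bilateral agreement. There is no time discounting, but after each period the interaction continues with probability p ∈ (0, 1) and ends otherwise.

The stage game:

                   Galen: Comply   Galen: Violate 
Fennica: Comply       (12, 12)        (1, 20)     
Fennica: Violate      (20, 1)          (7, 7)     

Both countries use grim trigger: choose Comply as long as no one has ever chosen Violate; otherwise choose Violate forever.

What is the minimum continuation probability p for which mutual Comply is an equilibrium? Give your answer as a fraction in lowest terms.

8/13

Expected cooperation value is 12 + p·12 + p²·12 + … = 12/(1−p); deviation gives 20 + p·7/(1−p).
12 ≥ 20(1−p) + 7p ⇒ 13p ≥ 8 ⇒ p ≥ 8/13.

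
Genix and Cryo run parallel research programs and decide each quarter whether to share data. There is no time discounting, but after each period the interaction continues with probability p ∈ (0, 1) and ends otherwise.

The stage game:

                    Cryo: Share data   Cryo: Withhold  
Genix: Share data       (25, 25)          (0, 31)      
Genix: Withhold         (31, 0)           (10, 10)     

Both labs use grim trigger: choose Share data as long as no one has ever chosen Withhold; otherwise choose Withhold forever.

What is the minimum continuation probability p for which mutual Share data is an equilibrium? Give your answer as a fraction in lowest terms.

2/7

With no time discounting, the continuation probability p plays the role of the discount factor.
Grim-trigger IC: 25/(1−p) ≥ 31 + 10p/(1−p) ⇒ p ≥ (31−25)/(31−10) = 2/7.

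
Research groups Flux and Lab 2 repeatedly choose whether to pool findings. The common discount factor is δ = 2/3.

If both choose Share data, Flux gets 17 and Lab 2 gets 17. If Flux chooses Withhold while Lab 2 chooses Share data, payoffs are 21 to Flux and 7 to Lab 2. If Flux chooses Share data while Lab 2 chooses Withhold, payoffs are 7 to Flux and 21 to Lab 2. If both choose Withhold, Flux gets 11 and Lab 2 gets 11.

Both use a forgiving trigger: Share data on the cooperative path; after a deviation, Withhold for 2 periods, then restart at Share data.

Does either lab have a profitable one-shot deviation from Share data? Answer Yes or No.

No

IC: δ+…+δ^2 ≥ (21−17)/(17−11) = 2/3.
At δ = 2/3: partial sum = 1.1111 ≥ 0.6667. Cooperation sustainable.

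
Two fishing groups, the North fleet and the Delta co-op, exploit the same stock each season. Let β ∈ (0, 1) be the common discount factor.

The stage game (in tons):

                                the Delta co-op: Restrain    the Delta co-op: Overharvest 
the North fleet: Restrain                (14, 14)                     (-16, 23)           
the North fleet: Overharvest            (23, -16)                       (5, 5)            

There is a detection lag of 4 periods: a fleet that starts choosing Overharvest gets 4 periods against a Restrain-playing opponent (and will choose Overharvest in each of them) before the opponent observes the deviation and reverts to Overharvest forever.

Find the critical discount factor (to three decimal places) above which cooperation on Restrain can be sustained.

A deviator earns 23 for 4 periods, then 5 forever; cooperating earns 14 forever. Multiplying the IC by (1−β):
14 ≥ 23(1−β^4) + 5β^4, so 18·β^4 ≥ 9 and β^4 ≥ 1/2.
β ≥ (1/2)^(1/4) ≈ 0.841.

0.841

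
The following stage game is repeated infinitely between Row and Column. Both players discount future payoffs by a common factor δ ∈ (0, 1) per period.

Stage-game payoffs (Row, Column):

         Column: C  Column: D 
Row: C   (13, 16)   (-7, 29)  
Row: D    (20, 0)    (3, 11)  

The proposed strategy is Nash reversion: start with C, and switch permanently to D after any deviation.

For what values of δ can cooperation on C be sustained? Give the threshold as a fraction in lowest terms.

Row: cooperation gives 13 each period; deviation gives 20 once then 3 forever.
  13/(1−δ) ≥ 20 + 3δ/(1−δ) ⇒ δ ≥ 7/17.
Column: cooperation gives 16 each period; deviation gives 29 once then 11 forever.
  δ ≥ 13/18.
Both must hold, so the binding constraint is Column's: δ ≥ 13/18.

13/18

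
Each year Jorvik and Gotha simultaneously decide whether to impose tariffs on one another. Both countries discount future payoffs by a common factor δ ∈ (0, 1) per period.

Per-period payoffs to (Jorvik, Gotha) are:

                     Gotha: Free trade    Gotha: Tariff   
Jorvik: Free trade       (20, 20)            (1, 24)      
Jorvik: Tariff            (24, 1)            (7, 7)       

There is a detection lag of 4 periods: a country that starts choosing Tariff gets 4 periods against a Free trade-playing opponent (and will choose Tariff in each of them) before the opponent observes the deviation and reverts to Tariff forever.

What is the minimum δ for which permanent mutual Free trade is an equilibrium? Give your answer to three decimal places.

Deviating for the 4 undetected periods gains 24−20 = 4 per period over cooperation, then loses 20−7 = 13 per period forever once punishment starts.
Gain: 4(1 + δ + … + δ^3); loss: 13·δ^4/(1−δ).
No profitable deviation ⇔ 4(1−δ^4) ≤ 13·δ^4, i.e. δ^4 ≥ 4/(4+13) = 4/17.
Hence δ ≥ (4/17)^(1/4) ≈ 0.696.

0.696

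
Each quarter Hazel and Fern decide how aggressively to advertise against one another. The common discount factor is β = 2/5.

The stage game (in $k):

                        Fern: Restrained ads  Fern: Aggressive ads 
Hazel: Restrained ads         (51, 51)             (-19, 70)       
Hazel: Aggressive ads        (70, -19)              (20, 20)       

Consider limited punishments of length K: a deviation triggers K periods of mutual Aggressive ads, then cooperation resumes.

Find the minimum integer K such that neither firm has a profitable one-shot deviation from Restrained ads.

3

IC: β(1−β^K)/(1−β) ≥ (70−51)/(51−20) = 19/31.
With β = 2/5: need 1 − β^K ≥ 19/31·(1−2/5)/(2/5), i.e. β^K ≤ 0.0806.
Since (2/5)^2 = 0.1600 and (2/5)^3 = 0.0640, the smallest such K is 3.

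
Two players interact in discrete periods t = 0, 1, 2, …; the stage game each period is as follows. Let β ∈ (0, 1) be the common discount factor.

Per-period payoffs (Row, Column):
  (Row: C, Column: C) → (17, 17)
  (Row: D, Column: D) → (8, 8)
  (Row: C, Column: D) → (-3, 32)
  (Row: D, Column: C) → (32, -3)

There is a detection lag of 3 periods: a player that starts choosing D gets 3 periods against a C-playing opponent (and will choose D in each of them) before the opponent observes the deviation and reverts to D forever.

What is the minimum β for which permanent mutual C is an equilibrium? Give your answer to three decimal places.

The best deviation is to choose D for all 3 undetected periods, earning 32 each, then 8 forever once detected.
Deviation value: 32(1−β^3)/(1−β) + 8β^3/(1−β); cooperation value: 17/(1−β).
IC: 17 ≥ 32(1−β^3) + 8β^3 = 32 − 24β^3.
So β^3 ≥ 15/24 = 5/8, giving β ≥ (5/8)^(1/3) ≈ 0.855.

0.855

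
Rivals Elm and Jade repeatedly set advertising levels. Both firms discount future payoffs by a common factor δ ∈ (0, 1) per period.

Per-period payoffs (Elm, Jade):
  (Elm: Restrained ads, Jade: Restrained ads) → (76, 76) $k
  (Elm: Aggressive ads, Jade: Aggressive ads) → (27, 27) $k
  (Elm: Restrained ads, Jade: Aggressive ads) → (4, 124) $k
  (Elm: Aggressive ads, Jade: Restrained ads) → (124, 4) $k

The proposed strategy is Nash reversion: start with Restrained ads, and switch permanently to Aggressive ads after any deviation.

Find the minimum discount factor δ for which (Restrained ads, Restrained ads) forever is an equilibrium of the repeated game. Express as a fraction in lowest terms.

48/97

76/(1−δ) ≥ 124 + 27δ/(1−δ)
76 ≥ 124 − 97δ
δ ≥ 48/97.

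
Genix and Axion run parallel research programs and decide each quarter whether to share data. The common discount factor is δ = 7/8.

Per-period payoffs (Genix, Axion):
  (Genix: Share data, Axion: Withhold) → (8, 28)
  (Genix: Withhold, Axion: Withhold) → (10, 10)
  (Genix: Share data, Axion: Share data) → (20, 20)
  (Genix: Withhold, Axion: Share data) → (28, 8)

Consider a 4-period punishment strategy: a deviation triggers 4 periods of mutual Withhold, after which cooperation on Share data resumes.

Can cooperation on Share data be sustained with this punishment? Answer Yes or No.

Yes

IC: δ+…+δ^4 ≥ (28−20)/(20−10) = 4/5.
At δ = 7/8: partial sum = 2.8967 ≥ 0.8000. Cooperation sustainable.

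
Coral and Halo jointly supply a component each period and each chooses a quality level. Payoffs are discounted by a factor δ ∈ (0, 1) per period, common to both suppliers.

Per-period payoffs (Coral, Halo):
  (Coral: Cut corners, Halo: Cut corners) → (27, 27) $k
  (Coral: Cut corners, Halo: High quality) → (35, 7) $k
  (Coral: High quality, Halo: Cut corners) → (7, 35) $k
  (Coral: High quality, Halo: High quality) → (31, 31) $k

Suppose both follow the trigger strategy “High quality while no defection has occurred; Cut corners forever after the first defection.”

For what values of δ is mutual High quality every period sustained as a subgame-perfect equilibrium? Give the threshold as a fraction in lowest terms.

1/2

One-period gain from deviating is 35 − 31 = 4. The loss is 31 − 27 = 4 in every subsequent period, with present value 4·δ/(1−δ).
Deviation is unprofitable when 4·δ/(1−δ) ≥ 4, i.e. δ/(1−δ) ≥ 1.
Equivalently δ ≥ 4/(4+4) = 1/2.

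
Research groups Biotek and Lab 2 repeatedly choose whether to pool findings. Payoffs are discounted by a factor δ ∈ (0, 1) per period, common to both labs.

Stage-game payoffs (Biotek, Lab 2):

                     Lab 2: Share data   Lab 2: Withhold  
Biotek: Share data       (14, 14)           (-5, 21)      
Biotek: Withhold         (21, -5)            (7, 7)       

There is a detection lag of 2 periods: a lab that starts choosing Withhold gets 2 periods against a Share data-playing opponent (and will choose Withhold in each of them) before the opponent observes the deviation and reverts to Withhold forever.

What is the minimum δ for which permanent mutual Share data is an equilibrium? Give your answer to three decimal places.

A deviator earns 21 for 2 periods, then 7 forever; cooperating earns 14 forever. Multiplying the IC by (1−δ):
14 ≥ 21(1−δ^2) + 7δ^2, so 14·δ^2 ≥ 7 and δ^2 ≥ 1/2.
δ ≥ (1/2)^(1/2) ≈ 0.707.

0.707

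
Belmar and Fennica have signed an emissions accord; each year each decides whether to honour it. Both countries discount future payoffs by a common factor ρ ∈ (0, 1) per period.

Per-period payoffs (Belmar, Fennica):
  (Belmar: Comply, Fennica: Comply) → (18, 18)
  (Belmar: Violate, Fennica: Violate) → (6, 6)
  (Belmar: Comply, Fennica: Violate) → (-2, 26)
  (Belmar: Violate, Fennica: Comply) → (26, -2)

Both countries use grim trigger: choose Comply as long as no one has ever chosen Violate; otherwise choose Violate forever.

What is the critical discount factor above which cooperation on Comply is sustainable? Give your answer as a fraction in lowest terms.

Under grim trigger the critical discount factor is (T−C)/(T−P) with T = 26, C = 18, P = 6.
ρ* = (26−18)/(26−6) = 8/20 = 2/5.

2/5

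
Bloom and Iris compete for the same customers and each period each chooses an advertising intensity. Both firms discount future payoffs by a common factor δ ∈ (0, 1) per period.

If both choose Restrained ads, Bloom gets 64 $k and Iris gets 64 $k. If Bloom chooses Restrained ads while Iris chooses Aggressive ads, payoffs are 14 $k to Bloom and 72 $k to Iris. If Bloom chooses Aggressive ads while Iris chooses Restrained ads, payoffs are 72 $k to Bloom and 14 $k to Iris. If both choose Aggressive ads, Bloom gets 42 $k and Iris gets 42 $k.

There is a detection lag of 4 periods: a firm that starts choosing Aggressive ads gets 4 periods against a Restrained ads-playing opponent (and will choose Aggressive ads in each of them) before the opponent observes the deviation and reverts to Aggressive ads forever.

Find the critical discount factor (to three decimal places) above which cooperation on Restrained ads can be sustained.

The best deviation is to choose Aggressive ads for all 4 undetected periods, earning 72 each, then 42 forever once detected.
Deviation value: 72(1−δ^4)/(1−δ) + 42δ^4/(1−δ); cooperation value: 64/(1−δ).
IC: 64 ≥ 72(1−δ^4) + 42δ^4 = 72 − 30δ^4.
So δ^4 ≥ 8/30 = 4/15, giving δ ≥ (4/15)^(1/4) ≈ 0.719.

0.719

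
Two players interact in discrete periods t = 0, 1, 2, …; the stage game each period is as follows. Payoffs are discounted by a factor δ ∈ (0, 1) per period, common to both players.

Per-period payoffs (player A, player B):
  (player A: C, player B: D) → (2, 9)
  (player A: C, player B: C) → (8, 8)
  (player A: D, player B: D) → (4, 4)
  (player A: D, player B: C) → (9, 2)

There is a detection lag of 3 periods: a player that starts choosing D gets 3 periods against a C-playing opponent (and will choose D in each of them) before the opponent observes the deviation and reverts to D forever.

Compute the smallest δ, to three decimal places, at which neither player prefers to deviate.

The best deviation is to choose D for all 3 undetected periods, earning 9 each, then 4 forever once detected.
Deviation value: 9(1−δ^3)/(1−δ) + 4δ^3/(1−δ); cooperation value: 8/(1−δ).
IC: 8 ≥ 9(1−δ^3) + 4δ^3 = 9 − 5δ^3.
So δ^3 ≥ 1/5, giving δ ≥ (1/5)^(1/3) ≈ 0.585.

0.585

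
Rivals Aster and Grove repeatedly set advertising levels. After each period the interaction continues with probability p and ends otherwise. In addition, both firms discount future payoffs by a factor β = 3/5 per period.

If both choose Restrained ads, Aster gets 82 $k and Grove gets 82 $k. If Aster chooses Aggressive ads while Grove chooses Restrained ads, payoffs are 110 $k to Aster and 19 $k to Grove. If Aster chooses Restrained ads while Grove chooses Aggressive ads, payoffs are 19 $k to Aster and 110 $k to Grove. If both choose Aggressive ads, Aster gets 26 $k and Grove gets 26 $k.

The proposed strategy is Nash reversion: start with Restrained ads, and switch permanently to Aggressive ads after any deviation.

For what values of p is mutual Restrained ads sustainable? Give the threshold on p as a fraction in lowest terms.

5/9

With continuation probability p and discount β, the effective per-period discount factor is βp.
Grim-trigger IC: βp ≥ (110−82)/(110−26) = 1/3.
So p ≥ (1/3)/(3/5) = 5/9.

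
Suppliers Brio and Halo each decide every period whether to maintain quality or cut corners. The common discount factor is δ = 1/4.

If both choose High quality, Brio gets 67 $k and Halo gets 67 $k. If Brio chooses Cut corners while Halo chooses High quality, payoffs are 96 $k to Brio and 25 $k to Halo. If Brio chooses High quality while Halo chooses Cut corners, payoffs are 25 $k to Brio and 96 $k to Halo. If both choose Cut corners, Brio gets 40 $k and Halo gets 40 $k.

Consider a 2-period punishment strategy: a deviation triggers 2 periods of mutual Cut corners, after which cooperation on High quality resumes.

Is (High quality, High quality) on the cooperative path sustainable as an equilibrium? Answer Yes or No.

Comparing payoff streams over the 3 periods until play realigns: cooperate → 67(1+δ+…+δ^2); deviate → 96 + 40(δ+…+δ^2).
Cooperation is sustained iff (67−40)(δ+…+δ^2) ≥ 96−67.
δ+…+δ^2 = 1/4·(1−(1/4)^2)/(1−1/4) = 0.3125, and (96−67)/(67−40) = 1.0741.
0.3125 < 1.0741, so cooperation is not sustainable.

No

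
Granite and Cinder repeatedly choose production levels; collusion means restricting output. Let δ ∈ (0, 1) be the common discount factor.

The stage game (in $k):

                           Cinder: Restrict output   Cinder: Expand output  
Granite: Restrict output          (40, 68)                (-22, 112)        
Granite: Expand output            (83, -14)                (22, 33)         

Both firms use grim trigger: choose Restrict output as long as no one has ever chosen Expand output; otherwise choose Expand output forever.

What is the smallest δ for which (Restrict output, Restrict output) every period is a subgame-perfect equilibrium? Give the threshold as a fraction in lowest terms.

Granite's threshold: (83−40)/(83−22) = 43/61.
Cinder's threshold: (112−68)/(112−33) = 44/79.
43/61 > 44/79, so Granite binds and δ* = 43/61.

43/61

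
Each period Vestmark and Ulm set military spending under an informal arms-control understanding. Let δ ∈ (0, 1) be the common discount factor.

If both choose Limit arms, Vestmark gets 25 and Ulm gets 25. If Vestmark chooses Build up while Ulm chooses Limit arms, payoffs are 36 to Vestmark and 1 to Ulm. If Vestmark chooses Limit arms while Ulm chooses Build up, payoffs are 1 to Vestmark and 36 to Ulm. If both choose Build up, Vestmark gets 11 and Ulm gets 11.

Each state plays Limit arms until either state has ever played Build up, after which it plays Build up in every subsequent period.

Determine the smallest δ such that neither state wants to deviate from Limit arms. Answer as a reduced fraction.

One-period gain from deviating is 36 − 25 = 11. The loss is 25 − 11 = 14 in every subsequent period, with present value 14·δ/(1−δ).
Deviation is unprofitable when 14·δ/(1−δ) ≥ 11, i.e. δ/(1−δ) ≥ 11/14.
Equivalently δ ≥ 11/(11+14) = 11/25.

11/25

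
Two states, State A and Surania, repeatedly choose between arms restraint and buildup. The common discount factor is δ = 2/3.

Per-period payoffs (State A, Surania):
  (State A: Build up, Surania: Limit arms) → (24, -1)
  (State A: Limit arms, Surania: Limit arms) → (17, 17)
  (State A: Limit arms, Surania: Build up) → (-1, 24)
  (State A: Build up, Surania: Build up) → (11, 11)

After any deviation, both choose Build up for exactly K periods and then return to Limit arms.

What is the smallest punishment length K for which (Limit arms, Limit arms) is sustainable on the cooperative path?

3

Need Σ_{k=1}^{K} δ^k ≥ (24−17)/(17−11) = 1.1667 at δ = 2/3.
At K = 2 the sum is 1.1111 < 1.1667; at K = 3 it is 1.4074 ≥ 1.1667.
So the minimum punishment length is K = 3.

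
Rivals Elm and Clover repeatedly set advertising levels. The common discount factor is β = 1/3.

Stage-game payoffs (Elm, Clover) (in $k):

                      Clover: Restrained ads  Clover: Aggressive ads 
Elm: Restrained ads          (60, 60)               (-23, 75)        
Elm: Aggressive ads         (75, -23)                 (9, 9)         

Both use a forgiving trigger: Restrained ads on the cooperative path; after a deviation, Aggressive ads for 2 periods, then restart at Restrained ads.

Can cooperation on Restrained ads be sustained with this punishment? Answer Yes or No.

A one-shot deviation gives 75 now, then 9 for 2 periods, then back to 60.
Gain from deviating: (75−60) today; loss: (60−9) in each of the next 2 periods.
No-deviation condition: (60−9)(β+…+β^2) ≥ 75−60, i.e. β+…+β^2 ≥ 5/17.
At β = 1/3: β+…+β^2 = 0.4444 ≥ 0.2941.
So cooperation is sustainable.

Yes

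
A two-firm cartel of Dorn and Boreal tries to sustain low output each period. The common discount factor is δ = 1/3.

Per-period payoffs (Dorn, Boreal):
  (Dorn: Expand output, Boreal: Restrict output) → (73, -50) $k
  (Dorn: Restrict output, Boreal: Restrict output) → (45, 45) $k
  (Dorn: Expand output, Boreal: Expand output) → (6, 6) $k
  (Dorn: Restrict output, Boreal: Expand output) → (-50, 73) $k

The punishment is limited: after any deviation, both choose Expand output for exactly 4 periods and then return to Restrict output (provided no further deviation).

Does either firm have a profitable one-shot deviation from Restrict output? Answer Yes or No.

Yes

A one-shot deviation gives 73 now, then 6 for 4 periods, then back to 45.
Gain from deviating: (73−45) today; loss: (45−6) in each of the next 4 periods.
No-deviation condition: (45−6)(δ+…+δ^4) ≥ 73−45, i.e. δ+…+δ^4 ≥ 28/39.
At δ = 1/3: δ+…+δ^4 = 0.4938 < 0.7179.
So cooperation is not sustainable.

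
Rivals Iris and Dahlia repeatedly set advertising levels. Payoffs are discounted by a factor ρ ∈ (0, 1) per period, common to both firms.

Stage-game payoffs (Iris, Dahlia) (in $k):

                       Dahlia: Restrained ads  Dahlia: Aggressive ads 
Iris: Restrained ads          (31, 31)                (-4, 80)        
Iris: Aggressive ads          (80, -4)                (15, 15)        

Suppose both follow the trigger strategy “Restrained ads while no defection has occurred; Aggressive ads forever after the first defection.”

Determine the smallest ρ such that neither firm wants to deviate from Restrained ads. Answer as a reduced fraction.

Cooperation forever yields 31 each period: 31/(1−ρ).
Deviating yields 80 once, then 15 forever: 80 + 15ρ/(1−ρ).
No profitable deviation requires 31/(1−ρ) ≥ 80 + 15ρ/(1−ρ).
Multiplying by (1−ρ): 31 ≥ 80(1−ρ) + 15ρ = 80 − 65ρ.
So 65ρ ≥ 49, i.e. ρ ≥ 49/65.

49/65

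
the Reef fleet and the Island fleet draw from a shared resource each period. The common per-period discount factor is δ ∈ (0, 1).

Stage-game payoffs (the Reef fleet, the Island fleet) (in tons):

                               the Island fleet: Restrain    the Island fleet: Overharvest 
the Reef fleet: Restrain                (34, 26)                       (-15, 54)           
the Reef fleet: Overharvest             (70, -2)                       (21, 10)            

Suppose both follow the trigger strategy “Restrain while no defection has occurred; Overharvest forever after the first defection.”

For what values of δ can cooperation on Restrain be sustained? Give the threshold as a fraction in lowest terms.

36/49

For the Reef fleet: deviation gain 70−34 = 36, per-period punishment loss 34−21 = 13. IC gives δ ≥ 36/49.
For the Island fleet: gain 28, loss 16 per period, so δ ≥ 28/44 = 7/11.
The tighter constraint is the Reef fleet's, so cooperation needs δ ≥ 36/49.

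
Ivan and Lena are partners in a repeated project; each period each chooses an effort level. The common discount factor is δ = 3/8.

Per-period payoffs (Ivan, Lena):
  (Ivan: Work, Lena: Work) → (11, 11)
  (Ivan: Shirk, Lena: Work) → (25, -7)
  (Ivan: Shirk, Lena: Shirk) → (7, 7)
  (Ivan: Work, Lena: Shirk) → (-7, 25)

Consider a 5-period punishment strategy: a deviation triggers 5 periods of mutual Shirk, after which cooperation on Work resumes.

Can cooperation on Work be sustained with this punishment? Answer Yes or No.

IC: δ+…+δ^5 ≥ (25−11)/(11−7) = 7/2.
At δ = 3/8: partial sum = 0.5956 < 3.5000. Cooperation not sustainable.

No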